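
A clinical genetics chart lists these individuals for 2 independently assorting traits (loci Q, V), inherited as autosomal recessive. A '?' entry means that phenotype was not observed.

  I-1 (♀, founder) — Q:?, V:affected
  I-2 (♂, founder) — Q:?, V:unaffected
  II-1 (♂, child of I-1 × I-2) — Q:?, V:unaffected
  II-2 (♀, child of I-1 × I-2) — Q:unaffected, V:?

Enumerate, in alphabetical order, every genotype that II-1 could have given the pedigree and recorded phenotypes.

Q/I-1 ? ·: QQ|Qq|qq
Q/I-2 ? ·: QQ|Qq|qq
Q/II-1 ? I-1×I-2: QQ|Qq|qq
Q/II-2 un I-1×I-2: QQ|Qq
⇒ Q over [I-1,I-2,II-1,II-2]: 21 consistent
V/I-1 aff ·: vv
V/I-2 un ·: VV|Vv
V/II-1 un I-1×I-2: Vv
V/II-2 ? I-1×I-2: Vv|vv
⇒ V over [I-1,I-2,II-1,II-2]: 3 consistent

II-1 ∈ {QQ Vv, Qq Vv, qq Vv}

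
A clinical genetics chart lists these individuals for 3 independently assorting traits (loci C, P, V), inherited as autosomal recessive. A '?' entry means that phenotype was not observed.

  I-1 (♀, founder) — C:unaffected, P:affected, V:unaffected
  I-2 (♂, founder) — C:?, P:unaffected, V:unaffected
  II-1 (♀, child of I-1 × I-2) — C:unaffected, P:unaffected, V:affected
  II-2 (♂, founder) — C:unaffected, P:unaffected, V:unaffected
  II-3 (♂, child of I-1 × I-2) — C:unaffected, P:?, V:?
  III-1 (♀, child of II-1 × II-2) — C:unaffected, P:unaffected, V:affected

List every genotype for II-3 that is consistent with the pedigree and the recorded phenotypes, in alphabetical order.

II-3 ∈ {CC Pp VV, CC Pp Vv, CC Pp vv, CC pp VV, CC pp Vv, CC pp vv, Cc Pp VV, Cc Pp Vv, Cc Pp vv, Cc pp VV, Cc pp Vv, Cc pp vv}

C/I-1 un ·: CC|Cc
C/I-2 ? ·: CC|Cc|cc
C/II-1 un I-1×I-2: CC|Cc
C/II-2 un ·: CC|Cc
C/II-3 un I-1×I-2: CC|Cc
C/III-1 un II-1×II-2: CC|Cc
⇒ C over [I-1,I-2,II-1,II-2,II-3,III-1]: 53 consistent
P/I-1 aff ·: pp
P/I-2 un ·: PP|Pp
P/II-1 un I-1×I-2: Pp
P/II-2 un ·: PP|Pp
P/II-3 ? I-1×I-2: Pp|pp
P/III-1 un II-1×II-2: PP|Pp
⇒ P over [I-1,I-2,II-1,II-2,II-3,III-1]: 12 consistent
V/I-1 un ·: Vv
V/I-2 un ·: Vv
V/II-1 aff I-1×I-2: vv
V/II-2 un ·: Vv
V/II-3 ? I-1×I-2: VV|Vv|vv
V/III-1 aff II-1×II-2: vv
⇒ V over [I-1,I-2,II-1,II-2,II-3,III-1]: 3 consistent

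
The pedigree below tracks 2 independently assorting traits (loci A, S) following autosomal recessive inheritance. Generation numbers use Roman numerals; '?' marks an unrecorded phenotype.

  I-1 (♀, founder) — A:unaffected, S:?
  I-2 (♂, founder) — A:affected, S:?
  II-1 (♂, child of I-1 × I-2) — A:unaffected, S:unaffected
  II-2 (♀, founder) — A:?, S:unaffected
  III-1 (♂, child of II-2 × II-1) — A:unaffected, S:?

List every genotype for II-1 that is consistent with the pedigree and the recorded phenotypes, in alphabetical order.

II-1 ∈ {Aa SS, Aa Ss}

A/I-1 un ·: AA|Aa
A/I-2 aff ·: aa
A/II-1 un I-1×I-2: Aa
A/II-2 ? ·: AA|Aa|aa
A/III-1 un II-2×II-1: AA|Aa
⇒ A over [I-1,I-2,II-1,II-2,III-1]: 10 consistent
S/I-1 ? ·: SS|Ss|ss
S/I-2 ? ·: SS|Ss|ss
S/II-1 un I-1×I-2: SS|Ss
S/II-2 un ·: SS|Ss
S/III-1 ? II-2×II-1: SS|Ss|ss
⇒ S over [I-1,I-2,II-1,II-2,III-1]: 47 consistent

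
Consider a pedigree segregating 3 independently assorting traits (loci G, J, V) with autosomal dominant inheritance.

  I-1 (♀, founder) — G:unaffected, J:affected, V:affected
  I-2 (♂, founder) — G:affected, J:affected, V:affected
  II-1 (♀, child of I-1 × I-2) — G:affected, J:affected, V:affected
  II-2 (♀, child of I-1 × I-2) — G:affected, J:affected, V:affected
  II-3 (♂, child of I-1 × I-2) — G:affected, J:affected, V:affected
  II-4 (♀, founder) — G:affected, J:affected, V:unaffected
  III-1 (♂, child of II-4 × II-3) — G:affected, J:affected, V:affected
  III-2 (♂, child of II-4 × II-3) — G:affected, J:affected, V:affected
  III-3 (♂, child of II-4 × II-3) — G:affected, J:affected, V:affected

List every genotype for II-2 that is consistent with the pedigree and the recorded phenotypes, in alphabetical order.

II-2 ∈ {Gg JJ VV, Gg JJ Vv, Gg Jj VV, Gg Jj Vv}

G/I-1 un ·: gg
G/I-2 aff ·: Gg|GG
G/II-1 aff I-1×I-2: Gg
G/II-2 aff I-1×I-2: Gg
G/II-3 aff I-1×I-2: Gg
G/II-4 aff ·: Gg|GG
G/III-1 aff II-4×II-3: Gg|GG
G/III-2 aff II-4×II-3: Gg|GG
G/III-3 aff II-4×II-3: Gg|GG
⇒ G over [I-1,I-2,II-1,II-2,II-3,II-4,III-1,III-2,III-3]: 32 consistent
J/I-1 aff ·: Jj|JJ
J/I-2 aff ·: Jj|JJ
J/II-1 aff I-1×I-2: Jj|JJ
J/II-2 aff I-1×I-2: Jj|JJ
J/II-3 aff I-1×I-2: Jj|JJ
J/II-4 aff ·: Jj|JJ
J/III-1 aff II-4×II-3: Jj|JJ
J/III-2 aff II-4×II-3: Jj|JJ
J/III-3 aff II-4×II-3: Jj|JJ
⇒ J over [I-1,I-2,II-1,II-2,II-3,II-4,III-1,III-2,III-3]: 309 consistent
V/I-1 aff ·: Vv|VV
V/I-2 aff ·: Vv|VV
V/II-1 aff I-1×I-2: Vv|VV
V/II-2 aff I-1×I-2: Vv|VV
V/II-3 aff I-1×I-2: Vv|VV
V/II-4 un ·: vv
V/III-1 aff II-4×II-3: Vv
V/III-2 aff II-4×II-3: Vv
V/III-3 aff II-4×II-3: Vv
⇒ V over [I-1,I-2,II-1,II-2,II-3,II-4,III-1,III-2,III-3]: 25 consistent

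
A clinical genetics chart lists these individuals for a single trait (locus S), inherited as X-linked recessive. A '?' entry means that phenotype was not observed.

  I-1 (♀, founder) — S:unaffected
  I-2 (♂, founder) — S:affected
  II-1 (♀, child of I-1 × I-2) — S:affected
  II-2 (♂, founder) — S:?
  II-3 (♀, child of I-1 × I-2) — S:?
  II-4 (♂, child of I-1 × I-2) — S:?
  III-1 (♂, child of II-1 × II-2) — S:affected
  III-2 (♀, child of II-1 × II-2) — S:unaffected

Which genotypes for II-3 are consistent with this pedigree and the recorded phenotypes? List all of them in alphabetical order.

II-3 ∈ {X^SX^s, X^sX^s}

S/I-1 un ·: X^SX^s
S/I-2 aff ·: X^sY
S/II-1 aff I-1×I-2: X^sX^s
S/II-2 ? ·: X^SY
S/II-3 ? I-1×I-2: X^SX^s|X^sX^s
S/II-4 ? I-1×I-2: X^SY|X^sY
S/III-1 aff II-1×II-2: X^sY
S/III-2 un II-1×II-2: X^SX^s
⇒ S over [I-1,I-2,II-1,II-2,II-3,II-4,III-1,III-2]: 4 consistent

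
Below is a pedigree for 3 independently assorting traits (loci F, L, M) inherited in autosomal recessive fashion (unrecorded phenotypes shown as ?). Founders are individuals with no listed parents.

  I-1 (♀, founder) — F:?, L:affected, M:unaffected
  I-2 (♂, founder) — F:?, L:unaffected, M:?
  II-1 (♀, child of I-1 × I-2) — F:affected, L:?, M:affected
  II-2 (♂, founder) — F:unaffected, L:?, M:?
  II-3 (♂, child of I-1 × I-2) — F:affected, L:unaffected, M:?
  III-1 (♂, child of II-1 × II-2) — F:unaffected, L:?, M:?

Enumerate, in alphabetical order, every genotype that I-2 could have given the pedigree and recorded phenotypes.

F/I-1 ? ·: Ff|ff
F/I-2 ? ·: Ff|ff
F/II-1 aff I-1×I-2: ff
F/II-2 un ·: FF|Ff
F/II-3 aff I-1×I-2: ff
F/III-1 un II-1×II-2: Ff
⇒ F over [I-1,I-2,II-1,II-2,II-3,III-1]: 8 consistent
L/I-1 aff ·: ll
L/I-2 un ·: LL|Ll
L/II-1 ? I-1×I-2: Ll|ll
L/II-2 ? ·: LL|Ll|ll
L/II-3 un I-1×I-2: Ll
L/III-1 ? II-1×II-2: LL|Ll|ll
⇒ L over [I-1,I-2,II-1,II-2,II-3,III-1]: 18 consistent
M/I-1 un ·: Mm
M/I-2 ? ·: Mm|mm
M/II-1 aff I-1×I-2: mm
M/II-2 ? ·: MM|Mm|mm
M/II-3 ? I-1×I-2: MM|Mm|mm
M/III-1 ? II-1×II-2: Mm|mm
⇒ M over [I-1,I-2,II-1,II-2,II-3,III-1]: 20 consistent

I-2 ∈ {Ff LL Mm, Ff LL mm, Ff Ll Mm, Ff Ll mm, ff LL Mm, ff LL mm, ff Ll Mm, ff Ll mm}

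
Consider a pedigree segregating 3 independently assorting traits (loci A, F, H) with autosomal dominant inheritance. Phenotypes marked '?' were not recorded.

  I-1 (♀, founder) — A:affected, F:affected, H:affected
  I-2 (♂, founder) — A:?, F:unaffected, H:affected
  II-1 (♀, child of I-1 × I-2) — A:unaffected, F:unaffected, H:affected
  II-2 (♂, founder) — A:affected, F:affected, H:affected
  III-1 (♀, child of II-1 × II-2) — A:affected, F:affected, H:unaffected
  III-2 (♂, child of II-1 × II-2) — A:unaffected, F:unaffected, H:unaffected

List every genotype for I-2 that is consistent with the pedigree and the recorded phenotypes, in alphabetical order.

I-2 ∈ {Aa ff HH, Aa ff Hh, aa ff HH, aa ff Hh}

A/I-1 aff ·: Aa
A/I-2 ? ·: aa|Aa
A/II-1 un I-1×I-2: aa
A/II-2 aff ·: Aa
A/III-1 aff II-1×II-2: Aa
A/III-2 un II-1×II-2: aa
⇒ A over [I-1,I-2,II-1,II-2,III-1,III-2]: 2 consistent
F/I-1 aff ·: Ff
F/I-2 un ·: ff
F/II-1 un I-1×I-2: ff
F/II-2 aff ·: Ff
F/III-1 aff II-1×II-2: Ff
F/III-2 un II-1×II-2: ff
⇒ F over [I-1,I-2,II-1,II-2,III-1,III-2]: 1 consistent
H/I-1 aff ·: Hh|HH
H/I-2 aff ·: Hh|HH
H/II-1 aff I-1×I-2: Hh
H/II-2 aff ·: Hh
H/III-1 un II-1×II-2: hh
H/III-2 un II-1×II-2: hh
⇒ H over [I-1,I-2,II-1,II-2,III-1,III-2]: 3 consistent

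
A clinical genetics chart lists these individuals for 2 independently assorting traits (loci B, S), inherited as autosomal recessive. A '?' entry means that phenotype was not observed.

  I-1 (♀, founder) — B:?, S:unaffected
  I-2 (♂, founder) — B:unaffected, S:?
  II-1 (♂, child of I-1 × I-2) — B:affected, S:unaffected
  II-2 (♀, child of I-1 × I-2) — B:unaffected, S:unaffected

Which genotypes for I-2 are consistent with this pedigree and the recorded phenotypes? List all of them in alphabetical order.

I-2 ∈ {Bb SS, Bb Ss, Bb ss}

B/I-1 ? ·: Bb|bb
B/I-2 un ·: Bb
B/II-1 aff I-1×I-2: bb
B/II-2 un I-1×I-2: BB|Bb
⇒ B over [I-1,I-2,II-1,II-2]: 3 consistent
S/I-1 un ·: SS|Ss
S/I-2 ? ·: SS|Ss|ss
S/II-1 un I-1×I-2: SS|Ss
S/II-2 un I-1×I-2: SS|Ss
⇒ S over [I-1,I-2,II-1,II-2]: 15 consistent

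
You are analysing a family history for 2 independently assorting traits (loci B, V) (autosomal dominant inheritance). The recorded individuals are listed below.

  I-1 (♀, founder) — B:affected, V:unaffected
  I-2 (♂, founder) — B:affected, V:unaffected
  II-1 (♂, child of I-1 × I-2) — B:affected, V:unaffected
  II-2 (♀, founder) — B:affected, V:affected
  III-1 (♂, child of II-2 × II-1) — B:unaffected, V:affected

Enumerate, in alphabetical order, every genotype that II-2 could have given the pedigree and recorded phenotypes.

B/I-1 aff ·: Bb|BB
B/I-2 aff ·: Bb|BB
B/II-1 aff I-1×I-2: Bb
B/II-2 aff ·: Bb
B/III-1 un II-2×II-1: bb
⇒ B over [I-1,I-2,II-1,II-2,III-1]: 3 consistent
V/I-1 un ·: vv
V/I-2 un ·: vv
V/II-1 un I-1×I-2: vv
V/II-2 aff ·: Vv|VV
V/III-1 aff II-2×II-1: Vv
⇒ V over [I-1,I-2,II-1,II-2,III-1]: 2 consistent

II-2 ∈ {Bb VV, Bb Vv}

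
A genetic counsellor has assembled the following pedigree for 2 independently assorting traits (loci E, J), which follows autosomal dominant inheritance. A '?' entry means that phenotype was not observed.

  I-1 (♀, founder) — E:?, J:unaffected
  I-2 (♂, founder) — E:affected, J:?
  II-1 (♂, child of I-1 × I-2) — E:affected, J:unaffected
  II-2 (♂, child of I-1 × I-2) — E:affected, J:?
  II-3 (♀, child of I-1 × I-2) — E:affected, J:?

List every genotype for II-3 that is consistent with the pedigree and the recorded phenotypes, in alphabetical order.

II-3 ∈ {EE Jj, EE jj, Ee Jj, Ee jj}

E/I-1 ? ·: ee|Ee|EE
E/I-2 aff ·: Ee|EE
E/II-1 aff I-1×I-2: Ee|EE
E/II-2 aff I-1×I-2: Ee|EE
E/II-3 aff I-1×I-2: Ee|EE
⇒ E over [I-1,I-2,II-1,II-2,II-3]: 27 consistent
J/I-1 un ·: jj
J/I-2 ? ·: jj|Jj
J/II-1 un I-1×I-2: jj
J/II-2 ? I-1×I-2: jj|Jj
J/II-3 ? I-1×I-2: jj|Jj
⇒ J over [I-1,I-2,II-1,II-2,II-3]: 5 consistent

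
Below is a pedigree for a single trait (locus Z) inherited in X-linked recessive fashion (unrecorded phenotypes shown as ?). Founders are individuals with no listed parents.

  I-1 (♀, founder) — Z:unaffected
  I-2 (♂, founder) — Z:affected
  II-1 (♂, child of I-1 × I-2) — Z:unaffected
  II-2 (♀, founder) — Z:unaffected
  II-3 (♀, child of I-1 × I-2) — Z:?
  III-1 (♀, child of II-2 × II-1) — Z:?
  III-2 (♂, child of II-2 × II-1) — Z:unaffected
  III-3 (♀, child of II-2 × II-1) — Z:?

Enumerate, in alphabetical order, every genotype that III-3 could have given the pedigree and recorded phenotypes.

Z/I-1 un ·: X^ZX^Z|X^ZX^z
Z/I-2 aff ·: X^zY
Z/II-1 un I-1×I-2: X^ZY
Z/II-2 un ·: X^ZX^Z|X^ZX^z
Z/II-3 ? I-1×I-2: X^ZX^z|X^zX^z
Z/III-1 ? II-2×II-1: X^ZX^Z|X^ZX^z
Z/III-2 un II-2×II-1: X^ZY
Z/III-3 ? II-2×II-1: X^ZX^Z|X^ZX^z
⇒ Z over [I-1,I-2,II-1,II-2,II-3,III-1,III-2,III-3]: 15 consistent

III-3 ∈ {X^ZX^Z, X^ZX^z}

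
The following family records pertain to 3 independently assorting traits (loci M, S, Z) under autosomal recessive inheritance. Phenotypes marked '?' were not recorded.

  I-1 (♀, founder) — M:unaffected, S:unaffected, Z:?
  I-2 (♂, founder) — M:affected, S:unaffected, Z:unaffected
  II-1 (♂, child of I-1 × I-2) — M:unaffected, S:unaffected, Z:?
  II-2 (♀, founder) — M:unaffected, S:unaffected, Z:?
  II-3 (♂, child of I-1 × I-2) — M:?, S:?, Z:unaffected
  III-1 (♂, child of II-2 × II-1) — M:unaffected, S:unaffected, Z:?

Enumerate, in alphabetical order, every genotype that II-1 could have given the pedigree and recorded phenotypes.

II-1 ∈ {Mm SS ZZ, Mm SS Zz, Mm SS zz, Mm Ss ZZ, Mm Ss Zz, Mm Ss zz}

M/I-1 un ·: MM|Mm
M/I-2 aff ·: mm
M/II-1 un I-1×I-2: Mm
M/II-2 un ·: MM|Mm
M/II-3 ? I-1×I-2: Mm|mm
M/III-1 un II-2×II-1: MM|Mm
⇒ M over [I-1,I-2,II-1,II-2,II-3,III-1]: 12 consistent
S/I-1 un ·: SS|Ss
S/I-2 un ·: SS|Ss
S/II-1 un I-1×I-2: SS|Ss
S/II-2 un ·: SS|Ss
S/II-3 ? I-1×I-2: SS|Ss|ss
S/III-1 un II-2×II-1: SS|Ss
⇒ S over [I-1,I-2,II-1,II-2,II-3,III-1]: 52 consistent
Z/I-1 ? ·: ZZ|Zz|zz
Z/I-2 un ·: ZZ|Zz
Z/II-1 ? I-1×I-2: ZZ|Zz|zz
Z/II-2 ? ·: ZZ|Zz|zz
Z/II-3 un I-1×I-2: ZZ|Zz
Z/III-1 ? II-2×II-1: ZZ|Zz|zz
⇒ Z over [I-1,I-2,II-1,II-2,II-3,III-1]: 96 consistent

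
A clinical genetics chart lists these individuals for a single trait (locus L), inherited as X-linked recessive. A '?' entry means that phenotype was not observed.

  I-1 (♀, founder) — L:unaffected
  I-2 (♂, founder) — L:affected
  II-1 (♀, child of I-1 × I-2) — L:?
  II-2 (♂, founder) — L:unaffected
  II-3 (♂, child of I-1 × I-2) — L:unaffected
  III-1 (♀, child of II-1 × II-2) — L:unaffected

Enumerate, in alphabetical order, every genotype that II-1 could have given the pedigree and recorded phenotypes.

II-1 ∈ {X^LX^l, X^lX^l}

L/I-1 un ·: X^LX^L|X^LX^l
L/I-2 aff ·: X^lY
L/II-1 ? I-1×I-2: X^LX^l|X^lX^l
L/II-2 un ·: X^LY
L/II-3 un I-1×I-2: X^LY
L/III-1 un II-1×II-2: X^LX^L|X^LX^l
⇒ L over [I-1,I-2,II-1,II-2,II-3,III-1]: 5 consistent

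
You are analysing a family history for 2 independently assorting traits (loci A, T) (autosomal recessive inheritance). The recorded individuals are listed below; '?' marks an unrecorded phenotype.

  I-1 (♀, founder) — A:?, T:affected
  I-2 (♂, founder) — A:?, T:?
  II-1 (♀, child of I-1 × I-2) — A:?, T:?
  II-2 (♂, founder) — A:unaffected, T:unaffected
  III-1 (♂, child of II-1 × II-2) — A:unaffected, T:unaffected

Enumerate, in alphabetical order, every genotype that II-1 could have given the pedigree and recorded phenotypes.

II-1 ∈ {AA Tt, AA tt, Aa Tt, Aa tt, aa Tt, aa tt}

A/I-1 ? ·: AA|Aa|aa
A/I-2 ? ·: AA|Aa|aa
A/II-1 ? I-1×I-2: AA|Aa|aa
A/II-2 un ·: AA|Aa
A/III-1 un II-1×II-2: AA|Aa
⇒ A over [I-1,I-2,II-1,II-2,III-1]: 48 consistent
T/I-1 aff ·: tt
T/I-2 ? ·: TT|Tt|tt
T/II-1 ? I-1×I-2: Tt|tt
T/II-2 un ·: TT|Tt
T/III-1 un II-1×II-2: TT|Tt
⇒ T over [I-1,I-2,II-1,II-2,III-1]: 12 consistent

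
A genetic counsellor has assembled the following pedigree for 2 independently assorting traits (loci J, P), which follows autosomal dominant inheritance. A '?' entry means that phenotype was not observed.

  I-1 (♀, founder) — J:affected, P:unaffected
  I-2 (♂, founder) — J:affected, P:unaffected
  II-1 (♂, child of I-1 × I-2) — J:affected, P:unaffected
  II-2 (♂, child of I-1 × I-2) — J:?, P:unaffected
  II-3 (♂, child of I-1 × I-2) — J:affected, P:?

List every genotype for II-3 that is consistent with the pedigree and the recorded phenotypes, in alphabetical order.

J/I-1 aff ·: Jj|JJ
J/I-2 aff ·: Jj|JJ
J/II-1 aff I-1×I-2: Jj|JJ
J/II-2 ? I-1×I-2: jj|Jj|JJ
J/II-3 aff I-1×I-2: Jj|JJ
⇒ J over [I-1,I-2,II-1,II-2,II-3]: 29 consistent
P/I-1 un ·: pp
P/I-2 un ·: pp
P/II-1 un I-1×I-2: pp
P/II-2 un I-1×I-2: pp
P/II-3 ? I-1×I-2: pp
⇒ P over [I-1,I-2,II-1,II-2,II-3]: 1 consistent

II-3 ∈ {JJ pp, Jj pp}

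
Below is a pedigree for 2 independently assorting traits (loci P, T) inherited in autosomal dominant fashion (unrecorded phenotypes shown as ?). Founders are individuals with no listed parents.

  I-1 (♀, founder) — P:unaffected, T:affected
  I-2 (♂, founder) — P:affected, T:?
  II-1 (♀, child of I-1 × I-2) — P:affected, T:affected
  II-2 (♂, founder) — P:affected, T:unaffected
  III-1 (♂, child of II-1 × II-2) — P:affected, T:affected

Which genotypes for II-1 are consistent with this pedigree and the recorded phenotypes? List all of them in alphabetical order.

II-1 ∈ {Pp TT, Pp Tt}

P/I-1 un ·: pp
P/I-2 aff ·: Pp|PP
P/II-1 aff I-1×I-2: Pp
P/II-2 aff ·: Pp|PP
P/III-1 aff II-1×II-2: Pp|PP
⇒ P over [I-1,I-2,II-1,II-2,III-1]: 8 consistent
T/I-1 aff ·: Tt|TT
T/I-2 ? ·: tt|Tt|TT
T/II-1 aff I-1×I-2: Tt|TT
T/II-2 un ·: tt
T/III-1 aff II-1×II-2: Tt
⇒ T over [I-1,I-2,II-1,II-2,III-1]: 9 consistent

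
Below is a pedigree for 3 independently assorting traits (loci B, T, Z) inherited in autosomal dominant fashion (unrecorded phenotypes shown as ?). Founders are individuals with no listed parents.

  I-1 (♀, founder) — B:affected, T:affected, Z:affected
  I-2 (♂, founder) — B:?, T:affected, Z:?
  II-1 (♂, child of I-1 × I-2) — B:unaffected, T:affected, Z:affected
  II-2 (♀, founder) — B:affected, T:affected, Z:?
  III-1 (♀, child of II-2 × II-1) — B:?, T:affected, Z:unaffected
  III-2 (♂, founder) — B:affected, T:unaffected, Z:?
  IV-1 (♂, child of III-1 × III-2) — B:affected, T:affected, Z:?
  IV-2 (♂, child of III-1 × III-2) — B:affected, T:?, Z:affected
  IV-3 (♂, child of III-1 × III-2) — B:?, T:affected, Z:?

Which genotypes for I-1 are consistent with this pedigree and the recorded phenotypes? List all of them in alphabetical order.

I-1 ∈ {Bb TT ZZ, Bb TT Zz, Bb Tt ZZ, Bb Tt Zz}

B/I-1 aff ·: Bb
B/I-2 ? ·: bb|Bb
B/II-1 un I-1×I-2: bb
B/II-2 aff ·: Bb|BB
B/III-1 ? II-2×II-1: bb|Bb
B/III-2 aff ·: Bb|BB
B/IV-1 aff III-1×III-2: Bb|BB
B/IV-2 aff III-1×III-2: Bb|BB
B/IV-3 ? III-1×III-2: bb|Bb|BB
⇒ B over [I-1,I-2,II-1,II-2,III-1,III-2,IV-1,IV-2,IV-3]: 86 consistent
T/I-1 aff ·: Tt|TT
T/I-2 aff ·: Tt|TT
T/II-1 aff I-1×I-2: Tt|TT
T/II-2 aff ·: Tt|TT
T/III-1 aff II-2×II-1: Tt|TT
T/III-2 un ·: tt
T/IV-1 aff III-1×III-2: Tt
T/IV-2 ? III-1×III-2: tt|Tt
T/IV-3 aff III-1×III-2: Tt
⇒ T over [I-1,I-2,II-1,II-2,III-1,III-2,IV-1,IV-2,IV-3]: 34 consistent
Z/I-1 aff ·: Zz|ZZ
Z/I-2 ? ·: zz|Zz|ZZ
Z/II-1 aff I-1×I-2: Zz
Z/II-2 ? ·: zz|Zz
Z/III-1 un II-2×II-1: zz
Z/III-2 ? ·: Zz|ZZ
Z/IV-1 ? III-1×III-2: zz|Zz
Z/IV-2 aff III-1×III-2: Zz
Z/IV-3 ? III-1×III-2: zz|Zz
⇒ Z over [I-1,I-2,II-1,II-2,III-1,III-2,IV-1,IV-2,IV-3]: 50 consistent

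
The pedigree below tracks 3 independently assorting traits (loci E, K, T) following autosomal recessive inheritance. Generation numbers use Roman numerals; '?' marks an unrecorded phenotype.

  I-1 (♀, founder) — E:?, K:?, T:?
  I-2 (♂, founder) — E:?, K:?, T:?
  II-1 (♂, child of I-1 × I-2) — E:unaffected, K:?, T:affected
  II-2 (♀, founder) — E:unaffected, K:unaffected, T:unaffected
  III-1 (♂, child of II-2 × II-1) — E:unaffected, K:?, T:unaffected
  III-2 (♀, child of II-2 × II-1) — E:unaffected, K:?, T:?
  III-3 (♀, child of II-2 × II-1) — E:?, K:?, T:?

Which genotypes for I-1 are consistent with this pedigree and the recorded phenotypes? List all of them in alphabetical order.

E/I-1 ? ·: EE|Ee|ee
E/I-2 ? ·: EE|Ee|ee
E/II-1 un I-1×I-2: EE|Ee
E/II-2 un ·: EE|Ee
E/III-1 un II-2×II-1: EE|Ee
E/III-2 un II-2×II-1: EE|Ee
E/III-3 ? II-2×II-1: EE|Ee|ee
⇒ E over [I-1,I-2,II-1,II-2,III-1,III-2,III-3]: 176 consistent
K/I-1 ? ·: KK|Kk|kk
K/I-2 ? ·: KK|Kk|kk
K/II-1 ? I-1×I-2: KK|Kk|kk
K/II-2 un ·: KK|Kk
K/III-1 ? II-2×II-1: KK|Kk|kk
K/III-2 ? II-2×II-1: KK|Kk|kk
K/III-3 ? II-2×II-1: KK|Kk|kk
⇒ K over [I-1,I-2,II-1,II-2,III-1,III-2,III-3]: 317 consistent
T/I-1 ? ·: Tt|tt
T/I-2 ? ·: Tt|tt
T/II-1 aff I-1×I-2: tt
T/II-2 un ·: TT|Tt
T/III-1 un II-2×II-1: Tt
T/III-2 ? II-2×II-1: Tt|tt
T/III-3 ? II-2×II-1: Tt|tt
⇒ T over [I-1,I-2,II-1,II-2,III-1,III-2,III-3]: 20 consistent

I-1 ∈ {EE KK Tt, EE KK tt, EE Kk Tt, EE Kk tt, EE kk Tt, EE kk tt, Ee KK Tt, Ee KK tt, Ee Kk Tt, Ee Kk tt, Ee kk Tt, Ee kk tt, ee KK Tt, ee KK tt, ee Kk Tt, ee Kk tt, ee kk Tt, ee kk tt}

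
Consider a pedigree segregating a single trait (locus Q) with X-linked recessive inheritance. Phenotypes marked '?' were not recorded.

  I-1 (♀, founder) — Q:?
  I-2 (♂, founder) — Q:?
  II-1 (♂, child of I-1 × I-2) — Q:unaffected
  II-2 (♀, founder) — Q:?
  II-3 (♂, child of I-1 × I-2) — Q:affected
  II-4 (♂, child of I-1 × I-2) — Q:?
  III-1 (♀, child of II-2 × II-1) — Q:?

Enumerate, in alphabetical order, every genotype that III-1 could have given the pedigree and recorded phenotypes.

III-1 ∈ {X^QX^Q, X^QX^q}

Q/I-1 ? ·: X^QX^q
Q/I-2 ? ·: X^QY|X^qY
Q/II-1 un I-1×I-2: X^QY
Q/II-2 ? ·: X^QX^Q|X^QX^q|X^qX^q
Q/II-3 aff I-1×I-2: X^qY
Q/II-4 ? I-1×I-2: X^QY|X^qY
Q/III-1 ? II-2×II-1: X^QX^Q|X^QX^q
⇒ Q over [I-1,I-2,II-1,II-2,II-3,II-4,III-1]: 16 consistent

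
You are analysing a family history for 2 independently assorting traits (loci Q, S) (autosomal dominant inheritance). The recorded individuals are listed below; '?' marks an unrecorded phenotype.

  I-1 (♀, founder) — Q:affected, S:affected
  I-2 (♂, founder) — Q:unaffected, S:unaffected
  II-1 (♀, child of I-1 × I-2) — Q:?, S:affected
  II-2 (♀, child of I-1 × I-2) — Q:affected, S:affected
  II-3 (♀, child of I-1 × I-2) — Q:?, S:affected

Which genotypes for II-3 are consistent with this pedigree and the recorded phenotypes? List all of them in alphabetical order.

Q/I-1 aff ·: Qq|QQ
Q/I-2 un ·: qq
Q/II-1 ? I-1×I-2: qq|Qq
Q/II-2 aff I-1×I-2: Qq
Q/II-3 ? I-1×I-2: qq|Qq
⇒ Q over [I-1,I-2,II-1,II-2,II-3]: 5 consistent
S/I-1 aff ·: Ss|SS
S/I-2 un ·: ss
S/II-1 aff I-1×I-2: Ss
S/II-2 aff I-1×I-2: Ss
S/II-3 aff I-1×I-2: Ss
⇒ S over [I-1,I-2,II-1,II-2,II-3]: 2 consistent

II-3 ∈ {Qq Ss, qq Ss}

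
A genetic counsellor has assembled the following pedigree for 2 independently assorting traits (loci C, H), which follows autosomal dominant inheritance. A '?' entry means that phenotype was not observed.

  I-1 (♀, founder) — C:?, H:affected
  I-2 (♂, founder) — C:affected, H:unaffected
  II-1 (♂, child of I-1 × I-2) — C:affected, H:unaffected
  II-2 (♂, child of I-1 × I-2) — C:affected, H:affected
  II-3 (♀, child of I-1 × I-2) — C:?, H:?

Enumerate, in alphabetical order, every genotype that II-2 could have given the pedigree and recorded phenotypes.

C/I-1 ? ·: cc|Cc|CC
C/I-2 aff ·: Cc|CC
C/II-1 aff I-1×I-2: Cc|CC
C/II-2 aff I-1×I-2: Cc|CC
C/II-3 ? I-1×I-2: cc|Cc|CC
⇒ C over [I-1,I-2,II-1,II-2,II-3]: 32 consistent
H/I-1 aff ·: Hh
H/I-2 un ·: hh
H/II-1 un I-1×I-2: hh
H/II-2 aff I-1×I-2: Hh
H/II-3 ? I-1×I-2: hh|Hh
⇒ H over [I-1,I-2,II-1,II-2,II-3]: 2 consistent

II-2 ∈ {CC Hh, Cc Hh}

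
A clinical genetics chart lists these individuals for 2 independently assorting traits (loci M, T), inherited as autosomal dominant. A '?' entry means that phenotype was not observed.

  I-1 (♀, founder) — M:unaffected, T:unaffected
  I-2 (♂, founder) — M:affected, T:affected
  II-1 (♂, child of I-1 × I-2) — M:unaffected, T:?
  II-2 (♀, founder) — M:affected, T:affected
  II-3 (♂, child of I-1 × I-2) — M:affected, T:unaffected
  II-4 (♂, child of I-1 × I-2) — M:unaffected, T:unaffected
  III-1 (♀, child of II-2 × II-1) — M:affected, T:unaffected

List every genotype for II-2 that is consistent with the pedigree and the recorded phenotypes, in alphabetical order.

M/I-1 un ·: mm
M/I-2 aff ·: Mm
M/II-1 un I-1×I-2: mm
M/II-2 aff ·: Mm|MM
M/II-3 aff I-1×I-2: Mm
M/II-4 un I-1×I-2: mm
M/III-1 aff II-2×II-1: Mm
⇒ M over [I-1,I-2,II-1,II-2,II-3,II-4,III-1]: 2 consistent
T/I-1 un ·: tt
T/I-2 aff ·: Tt
T/II-1 ? I-1×I-2: tt|Tt
T/II-2 aff ·: Tt
T/II-3 un I-1×I-2: tt
T/II-4 un I-1×I-2: tt
T/III-1 un II-2×II-1: tt
⇒ T over [I-1,I-2,II-1,II-2,II-3,II-4,III-1]: 2 consistent

II-2 ∈ {MM Tt, Mm Tt}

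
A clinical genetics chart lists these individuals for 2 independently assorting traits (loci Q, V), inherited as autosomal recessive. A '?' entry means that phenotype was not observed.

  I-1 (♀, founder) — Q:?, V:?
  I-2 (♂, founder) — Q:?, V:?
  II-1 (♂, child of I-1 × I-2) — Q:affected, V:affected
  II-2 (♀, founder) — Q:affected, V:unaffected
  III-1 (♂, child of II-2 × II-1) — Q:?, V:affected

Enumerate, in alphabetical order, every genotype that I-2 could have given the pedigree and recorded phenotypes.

Q/I-1 ? ·: Qq|qq
Q/I-2 ? ·: Qq|qq
Q/II-1 aff I-1×I-2: qq
Q/II-2 aff ·: qq
Q/III-1 ? II-2×II-1: qq
⇒ Q over [I-1,I-2,II-1,II-2,III-1]: 4 consistent
V/I-1 ? ·: Vv|vv
V/I-2 ? ·: Vv|vv
V/II-1 aff I-1×I-2: vv
V/II-2 un ·: Vv
V/III-1 aff II-2×II-1: vv
⇒ V over [I-1,I-2,II-1,II-2,III-1]: 4 consistent

I-2 ∈ {Qq Vv, Qq vv, qq Vv, qq vv}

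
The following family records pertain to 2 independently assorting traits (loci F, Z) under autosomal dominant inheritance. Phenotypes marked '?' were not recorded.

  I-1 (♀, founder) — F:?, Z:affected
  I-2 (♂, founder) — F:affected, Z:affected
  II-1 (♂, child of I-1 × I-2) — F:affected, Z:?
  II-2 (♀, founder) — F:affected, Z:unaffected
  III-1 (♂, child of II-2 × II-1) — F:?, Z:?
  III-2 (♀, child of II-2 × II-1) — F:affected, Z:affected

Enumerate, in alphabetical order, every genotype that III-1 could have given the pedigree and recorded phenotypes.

F/I-1 ? ·: ff|Ff|FF
F/I-2 aff ·: Ff|FF
F/II-1 aff I-1×I-2: Ff|FF
F/II-2 aff ·: Ff|FF
F/III-1 ? II-2×II-1: ff|Ff|FF
F/III-2 aff II-2×II-1: Ff|FF
⇒ F over [I-1,I-2,II-1,II-2,III-1,III-2]: 70 consistent
Z/I-1 aff ·: Zz|ZZ
Z/I-2 aff ·: Zz|ZZ
Z/II-1 ? I-1×I-2: Zz|ZZ
Z/II-2 un ·: zz
Z/III-1 ? II-2×II-1: zz|Zz
Z/III-2 aff II-2×II-1: Zz
⇒ Z over [I-1,I-2,II-1,II-2,III-1,III-2]: 10 consistent

III-1 ∈ {FF Zz, FF zz, Ff Zz, Ff zz, ff Zz, ff zz}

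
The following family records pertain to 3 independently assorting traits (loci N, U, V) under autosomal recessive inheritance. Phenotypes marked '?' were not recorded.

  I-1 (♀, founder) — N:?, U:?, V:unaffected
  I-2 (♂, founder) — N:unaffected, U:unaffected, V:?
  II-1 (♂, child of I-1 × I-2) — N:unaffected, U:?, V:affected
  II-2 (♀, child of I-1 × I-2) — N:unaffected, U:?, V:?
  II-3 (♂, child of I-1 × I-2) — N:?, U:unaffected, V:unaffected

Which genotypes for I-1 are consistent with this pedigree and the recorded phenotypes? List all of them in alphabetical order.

N/I-1 ? ·: NN|Nn|nn
N/I-2 un ·: NN|Nn
N/II-1 un I-1×I-2: NN|Nn
N/II-2 un I-1×I-2: NN|Nn
N/II-3 ? I-1×I-2: NN|Nn|nn
⇒ N over [I-1,I-2,II-1,II-2,II-3]: 32 consistent
U/I-1 ? ·: UU|Uu|uu
U/I-2 un ·: UU|Uu
U/II-1 ? I-1×I-2: UU|Uu|uu
U/II-2 ? I-1×I-2: UU|Uu|uu
U/II-3 un I-1×I-2: UU|Uu
⇒ U over [I-1,I-2,II-1,II-2,II-3]: 40 consistent
V/I-1 un ·: Vv
V/I-2 ? ·: Vv|vv
V/II-1 aff I-1×I-2: vv
V/II-2 ? I-1×I-2: VV|Vv|vv
V/II-3 un I-1×I-2: VV|Vv
⇒ V over [I-1,I-2,II-1,II-2,II-3]: 8 consistent

I-1 ∈ {NN UU Vv, NN Uu Vv, NN uu Vv, Nn UU Vv, Nn Uu Vv, Nn uu Vv, nn UU Vv, nn Uu Vv, nn uu Vv}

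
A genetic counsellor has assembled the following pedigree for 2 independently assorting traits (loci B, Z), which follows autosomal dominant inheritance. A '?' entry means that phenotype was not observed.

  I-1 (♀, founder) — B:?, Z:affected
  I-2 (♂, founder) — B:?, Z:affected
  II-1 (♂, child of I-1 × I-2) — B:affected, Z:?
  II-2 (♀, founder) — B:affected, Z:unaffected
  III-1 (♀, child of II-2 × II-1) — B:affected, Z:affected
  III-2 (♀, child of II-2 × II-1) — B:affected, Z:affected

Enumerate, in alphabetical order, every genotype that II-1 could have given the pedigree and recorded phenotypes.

B/I-1 ? ·: bb|Bb|BB
B/I-2 ? ·: bb|Bb|BB
B/II-1 aff I-1×I-2: Bb|BB
B/II-2 aff ·: Bb|BB
B/III-1 aff II-2×II-1: Bb|BB
B/III-2 aff II-2×II-1: Bb|BB
⇒ B over [I-1,I-2,II-1,II-2,III-1,III-2]: 76 consistent
Z/I-1 aff ·: Zz|ZZ
Z/I-2 aff ·: Zz|ZZ
Z/II-1 ? I-1×I-2: Zz|ZZ
Z/II-2 un ·: zz
Z/III-1 aff II-2×II-1: Zz
Z/III-2 aff II-2×II-1: Zz
⇒ Z over [I-1,I-2,II-1,II-2,III-1,III-2]: 7 consistent

II-1 ∈ {BB ZZ, BB Zz, Bb ZZ, Bb Zz}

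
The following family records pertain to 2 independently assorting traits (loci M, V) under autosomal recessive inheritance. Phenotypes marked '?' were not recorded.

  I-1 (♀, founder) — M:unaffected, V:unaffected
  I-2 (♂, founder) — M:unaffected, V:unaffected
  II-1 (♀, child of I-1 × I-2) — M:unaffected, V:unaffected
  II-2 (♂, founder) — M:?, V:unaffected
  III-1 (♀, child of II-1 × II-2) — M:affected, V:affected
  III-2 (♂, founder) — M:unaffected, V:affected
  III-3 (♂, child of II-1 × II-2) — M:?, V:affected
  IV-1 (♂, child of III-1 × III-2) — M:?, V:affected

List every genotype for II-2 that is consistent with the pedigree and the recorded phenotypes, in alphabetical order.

II-2 ∈ {Mm Vv, mm Vv}

M/I-1 un ·: MM|Mm
M/I-2 un ·: MM|Mm
M/II-1 un I-1×I-2: Mm
M/II-2 ? ·: Mm|mm
M/III-1 aff II-1×II-2: mm
M/III-2 un ·: MM|Mm
M/III-3 ? II-1×II-2: MM|Mm|mm
M/IV-1 ? III-1×III-2: Mm|mm
⇒ M over [I-1,I-2,II-1,II-2,III-1,III-2,III-3,IV-1]: 45 consistent
V/I-1 un ·: VV|Vv
V/I-2 un ·: VV|Vv
V/II-1 un I-1×I-2: Vv
V/II-2 un ·: Vv
V/III-1 aff II-1×II-2: vv
V/III-2 aff ·: vv
V/III-3 aff II-1×II-2: vv
V/IV-1 aff III-1×III-2: vv
⇒ V over [I-1,I-2,II-1,II-2,III-1,III-2,III-3,IV-1]: 3 consistent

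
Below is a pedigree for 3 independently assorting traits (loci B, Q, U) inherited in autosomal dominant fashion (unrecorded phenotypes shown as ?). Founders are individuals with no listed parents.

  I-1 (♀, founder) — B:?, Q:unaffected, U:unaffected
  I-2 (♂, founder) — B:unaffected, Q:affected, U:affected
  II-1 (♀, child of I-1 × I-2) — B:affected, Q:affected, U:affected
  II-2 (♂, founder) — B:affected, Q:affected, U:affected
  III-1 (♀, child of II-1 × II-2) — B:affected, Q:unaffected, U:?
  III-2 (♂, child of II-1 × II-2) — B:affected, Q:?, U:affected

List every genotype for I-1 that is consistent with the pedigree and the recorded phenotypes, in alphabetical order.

I-1 ∈ {BB qq uu, Bb qq uu}

B/I-1 ? ·: Bb|BB
B/I-2 un ·: bb
B/II-1 aff I-1×I-2: Bb
B/II-2 aff ·: Bb|BB
B/III-1 aff II-1×II-2: Bb|BB
B/III-2 aff II-1×II-2: Bb|BB
⇒ B over [I-1,I-2,II-1,II-2,III-1,III-2]: 16 consistent
Q/I-1 un ·: qq
Q/I-2 aff ·: Qq|QQ
Q/II-1 aff I-1×I-2: Qq
Q/II-2 aff ·: Qq
Q/III-1 un II-1×II-2: qq
Q/III-2 ? II-1×II-2: qq|Qq|QQ
⇒ Q over [I-1,I-2,II-1,II-2,III-1,III-2]: 6 consistent
U/I-1 un ·: uu
U/I-2 aff ·: Uu|UU
U/II-1 aff I-1×I-2: Uu
U/II-2 aff ·: Uu|UU
U/III-1 ? II-1×II-2: uu|Uu|UU
U/III-2 aff II-1×II-2: Uu|UU
⇒ U over [I-1,I-2,II-1,II-2,III-1,III-2]: 20 consistent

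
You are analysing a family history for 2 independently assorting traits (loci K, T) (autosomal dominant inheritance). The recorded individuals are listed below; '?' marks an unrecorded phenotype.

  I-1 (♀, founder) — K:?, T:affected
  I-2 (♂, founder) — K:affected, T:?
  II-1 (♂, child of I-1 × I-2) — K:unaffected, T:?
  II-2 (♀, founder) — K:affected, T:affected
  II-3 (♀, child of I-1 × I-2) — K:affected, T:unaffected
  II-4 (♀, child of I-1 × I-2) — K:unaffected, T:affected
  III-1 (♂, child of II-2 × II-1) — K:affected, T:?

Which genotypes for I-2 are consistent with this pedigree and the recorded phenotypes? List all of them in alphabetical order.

K/I-1 ? ·: kk|Kk
K/I-2 aff ·: Kk
K/II-1 un I-1×I-2: kk
K/II-2 aff ·: Kk|KK
K/II-3 aff I-1×I-2: Kk|KK
K/II-4 un I-1×I-2: kk
K/III-1 aff II-2×II-1: Kk
⇒ K over [I-1,I-2,II-1,II-2,II-3,II-4,III-1]: 6 consistent
T/I-1 aff ·: Tt
T/I-2 ? ·: tt|Tt
T/II-1 ? I-1×I-2: tt|Tt|TT
T/II-2 aff ·: Tt|TT
T/II-3 un I-1×I-2: tt
T/II-4 aff I-1×I-2: Tt|TT
T/III-1 ? II-2×II-1: tt|Tt|TT
⇒ T over [I-1,I-2,II-1,II-2,II-3,II-4,III-1]: 30 consistent

I-2 ∈ {Kk Tt, Kk tt}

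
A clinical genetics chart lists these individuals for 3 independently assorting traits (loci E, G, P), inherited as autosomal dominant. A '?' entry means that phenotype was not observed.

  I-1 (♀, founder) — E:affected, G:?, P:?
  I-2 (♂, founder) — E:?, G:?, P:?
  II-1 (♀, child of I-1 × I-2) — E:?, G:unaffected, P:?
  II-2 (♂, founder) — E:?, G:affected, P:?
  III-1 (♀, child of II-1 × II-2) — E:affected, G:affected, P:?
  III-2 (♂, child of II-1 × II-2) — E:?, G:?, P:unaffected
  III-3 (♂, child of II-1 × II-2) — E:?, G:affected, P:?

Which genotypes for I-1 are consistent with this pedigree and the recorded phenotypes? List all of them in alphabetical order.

I-1 ∈ {EE Gg PP, EE Gg Pp, EE Gg pp, EE gg PP, EE gg Pp, EE gg pp, Ee Gg PP, Ee Gg Pp, Ee Gg pp, Ee gg PP, Ee gg Pp, Ee gg pp}

E/I-1 aff ·: Ee|EE
E/I-2 ? ·: ee|Ee|EE
E/II-1 ? I-1×I-2: ee|Ee|EE
E/II-2 ? ·: ee|Ee|EE
E/III-1 aff II-1×II-2: Ee|EE
E/III-2 ? II-1×II-2: ee|Ee|EE
E/III-3 ? II-1×II-2: ee|Ee|EE
⇒ E over [I-1,I-2,II-1,II-2,III-1,III-2,III-3]: 200 consistent
G/I-1 ? ·: gg|Gg
G/I-2 ? ·: gg|Gg
G/II-1 un I-1×I-2: gg
G/II-2 aff ·: Gg|GG
G/III-1 aff II-1×II-2: Gg
G/III-2 ? II-1×II-2: gg|Gg
G/III-3 aff II-1×II-2: Gg
⇒ G over [I-1,I-2,II-1,II-2,III-1,III-2,III-3]: 12 consistent
P/I-1 ? ·: pp|Pp|PP
P/I-2 ? ·: pp|Pp|PP
P/II-1 ? I-1×I-2: pp|Pp
P/II-2 ? ·: pp|Pp
P/III-1 ? II-1×II-2: pp|Pp|PP
P/III-2 un II-1×II-2: pp
P/III-3 ? II-1×II-2: pp|Pp|PP
⇒ P over [I-1,I-2,II-1,II-2,III-1,III-2,III-3]: 111 consistent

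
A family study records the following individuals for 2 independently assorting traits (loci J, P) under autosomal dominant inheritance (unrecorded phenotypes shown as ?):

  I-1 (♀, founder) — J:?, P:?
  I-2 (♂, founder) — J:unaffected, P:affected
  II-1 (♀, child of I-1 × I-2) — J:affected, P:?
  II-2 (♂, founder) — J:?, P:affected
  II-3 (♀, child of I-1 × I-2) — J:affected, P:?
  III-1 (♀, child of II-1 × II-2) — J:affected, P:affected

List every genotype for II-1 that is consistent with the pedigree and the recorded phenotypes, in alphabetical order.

J/I-1 ? ·: Jj|JJ
J/I-2 un ·: jj
J/II-1 aff I-1×I-2: Jj
J/II-2 ? ·: jj|Jj|JJ
J/II-3 aff I-1×I-2: Jj
J/III-1 aff II-1×II-2: Jj|JJ
⇒ J over [I-1,I-2,II-1,II-2,II-3,III-1]: 10 consistent
P/I-1 ? ·: pp|Pp|PP
P/I-2 aff ·: Pp|PP
P/II-1 ? I-1×I-2: pp|Pp|PP
P/II-2 aff ·: Pp|PP
P/II-3 ? I-1×I-2: pp|Pp|PP
P/III-1 aff II-1×II-2: Pp|PP
⇒ P over [I-1,I-2,II-1,II-2,II-3,III-1]: 74 consistent

II-1 ∈ {Jj PP, Jj Pp, Jj pp}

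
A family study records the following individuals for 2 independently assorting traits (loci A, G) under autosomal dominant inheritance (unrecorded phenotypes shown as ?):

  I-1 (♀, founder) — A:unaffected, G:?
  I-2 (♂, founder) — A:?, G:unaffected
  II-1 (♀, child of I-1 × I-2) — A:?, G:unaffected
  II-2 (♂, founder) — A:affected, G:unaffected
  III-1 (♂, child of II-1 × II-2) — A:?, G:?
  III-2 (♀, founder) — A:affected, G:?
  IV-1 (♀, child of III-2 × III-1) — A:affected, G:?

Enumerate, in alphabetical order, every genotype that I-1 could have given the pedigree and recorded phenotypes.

A/I-1 un ·: aa
A/I-2 ? ·: aa|Aa|AA
A/II-1 ? I-1×I-2: aa|Aa
A/II-2 aff ·: Aa|AA
A/III-1 ? II-1×II-2: aa|Aa|AA
A/III-2 aff ·: Aa|AA
A/IV-1 aff III-2×III-1: Aa|AA
⇒ A over [I-1,I-2,II-1,II-2,III-1,III-2,IV-1]: 52 consistent
G/I-1 ? ·: gg|Gg
G/I-2 un ·: gg
G/II-1 un I-1×I-2: gg
G/II-2 un ·: gg
G/III-1 ? II-1×II-2: gg
G/III-2 ? ·: gg|Gg|GG
G/IV-1 ? III-2×III-1: gg|Gg
⇒ G over [I-1,I-2,II-1,II-2,III-1,III-2,IV-1]: 8 consistent

I-1 ∈ {aa Gg, aa gg}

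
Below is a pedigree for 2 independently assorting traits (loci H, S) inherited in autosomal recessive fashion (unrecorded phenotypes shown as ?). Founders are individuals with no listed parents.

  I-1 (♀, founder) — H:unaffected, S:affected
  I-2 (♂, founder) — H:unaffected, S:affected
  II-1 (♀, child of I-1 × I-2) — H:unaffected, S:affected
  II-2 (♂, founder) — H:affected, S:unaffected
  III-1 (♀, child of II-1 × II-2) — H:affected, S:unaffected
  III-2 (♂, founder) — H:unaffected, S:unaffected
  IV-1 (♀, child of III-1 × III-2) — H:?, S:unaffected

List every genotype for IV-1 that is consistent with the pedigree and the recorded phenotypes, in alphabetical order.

IV-1 ∈ {Hh SS, Hh Ss, hh SS, hh Ss}

H/I-1 un ·: HH|Hh
H/I-2 un ·: HH|Hh
H/II-1 un I-1×I-2: Hh
H/II-2 aff ·: hh
H/III-1 aff II-1×II-2: hh
H/III-2 un ·: HH|Hh
H/IV-1 ? III-1×III-2: Hh|hh
⇒ H over [I-1,I-2,II-1,II-2,III-1,III-2,IV-1]: 9 consistent
S/I-1 aff ·: ss
S/I-2 aff ·: ss
S/II-1 aff I-1×I-2: ss
S/II-2 un ·: SS|Ss
S/III-1 un II-1×II-2: Ss
S/III-2 un ·: SS|Ss
S/IV-1 un III-1×III-2: SS|Ss
⇒ S over [I-1,I-2,II-1,II-2,III-1,III-2,IV-1]: 8 consistent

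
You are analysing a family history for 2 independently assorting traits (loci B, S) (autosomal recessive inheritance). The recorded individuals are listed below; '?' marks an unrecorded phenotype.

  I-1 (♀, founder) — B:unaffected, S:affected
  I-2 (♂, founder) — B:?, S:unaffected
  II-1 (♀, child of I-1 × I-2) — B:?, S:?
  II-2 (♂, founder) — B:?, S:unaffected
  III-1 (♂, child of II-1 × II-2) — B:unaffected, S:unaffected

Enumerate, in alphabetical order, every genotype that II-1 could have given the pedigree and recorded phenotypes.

II-1 ∈ {BB Ss, BB ss, Bb Ss, Bb ss, bb Ss, bb ss}

B/I-1 un ·: BB|Bb
B/I-2 ? ·: BB|Bb|bb
B/II-1 ? I-1×I-2: BB|Bb|bb
B/II-2 ? ·: BB|Bb|bb
B/III-1 un II-1×II-2: BB|Bb
⇒ B over [I-1,I-2,II-1,II-2,III-1]: 45 consistent
S/I-1 aff ·: ss
S/I-2 un ·: SS|Ss
S/II-1 ? I-1×I-2: Ss|ss
S/II-2 un ·: SS|Ss
S/III-1 un II-1×II-2: SS|Ss
⇒ S over [I-1,I-2,II-1,II-2,III-1]: 10 consistent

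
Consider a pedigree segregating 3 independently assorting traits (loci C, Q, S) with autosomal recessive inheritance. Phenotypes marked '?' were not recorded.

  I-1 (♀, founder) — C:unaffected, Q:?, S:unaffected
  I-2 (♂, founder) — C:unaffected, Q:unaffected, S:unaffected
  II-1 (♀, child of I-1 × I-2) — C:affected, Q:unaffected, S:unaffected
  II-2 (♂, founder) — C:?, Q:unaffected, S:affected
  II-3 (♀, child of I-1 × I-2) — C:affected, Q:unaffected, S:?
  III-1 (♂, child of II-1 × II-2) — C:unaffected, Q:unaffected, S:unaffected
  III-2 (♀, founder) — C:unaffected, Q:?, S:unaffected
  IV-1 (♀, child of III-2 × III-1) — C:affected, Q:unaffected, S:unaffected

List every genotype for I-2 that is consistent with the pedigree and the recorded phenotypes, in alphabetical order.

C/I-1 un ·: Cc
C/I-2 un ·: Cc
C/II-1 aff I-1×I-2: cc
C/II-2 ? ·: CC|Cc
C/II-3 aff I-1×I-2: cc
C/III-1 un II-1×II-2: Cc
C/III-2 un ·: Cc
C/IV-1 aff III-2×III-1: cc
⇒ C over [I-1,I-2,II-1,II-2,II-3,III-1,III-2,IV-1]: 2 consistent
Q/I-1 ? ·: QQ|Qq|qq
Q/I-2 un ·: QQ|Qq
Q/II-1 un I-1×I-2: QQ|Qq
Q/II-2 un ·: QQ|Qq
Q/II-3 un I-1×I-2: QQ|Qq
Q/III-1 un II-1×II-2: QQ|Qq
Q/III-2 ? ·: QQ|Qq|qq
Q/IV-1 un III-2×III-1: QQ|Qq
⇒ Q over [I-1,I-2,II-1,II-2,II-3,III-1,III-2,IV-1]: 235 consistent
S/I-1 un ·: SS|Ss
S/I-2 un ·: SS|Ss
S/II-1 un I-1×I-2: SS|Ss
S/II-2 aff ·: ss
S/II-3 ? I-1×I-2: SS|Ss|ss
S/III-1 un II-1×II-2: Ss
S/III-2 un ·: SS|Ss
S/IV-1 un III-2×III-1: SS|Ss
⇒ S over [I-1,I-2,II-1,II-2,II-3,III-1,III-2,IV-1]: 60 consistent

I-2 ∈ {Cc QQ SS, Cc QQ Ss, Cc Qq SS, Cc Qq Ss}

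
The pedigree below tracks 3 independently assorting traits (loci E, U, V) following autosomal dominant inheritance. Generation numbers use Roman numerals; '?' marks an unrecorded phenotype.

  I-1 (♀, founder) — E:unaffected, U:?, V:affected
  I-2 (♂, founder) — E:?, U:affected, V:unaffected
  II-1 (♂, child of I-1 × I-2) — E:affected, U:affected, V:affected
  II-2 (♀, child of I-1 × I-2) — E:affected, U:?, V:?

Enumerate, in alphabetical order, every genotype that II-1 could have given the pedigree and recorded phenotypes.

II-1 ∈ {Ee UU Vv, Ee Uu Vv}

E/I-1 un ·: ee
E/I-2 ? ·: Ee|EE
E/II-1 aff I-1×I-2: Ee
E/II-2 aff I-1×I-2: Ee
⇒ E over [I-1,I-2,II-1,II-2]: 2 consistent
U/I-1 ? ·: uu|Uu|UU
U/I-2 aff ·: Uu|UU
U/II-1 aff I-1×I-2: Uu|UU
U/II-2 ? I-1×I-2: uu|Uu|UU
⇒ U over [I-1,I-2,II-1,II-2]: 18 consistent
V/I-1 aff ·: Vv|VV
V/I-2 un ·: vv
V/II-1 aff I-1×I-2: Vv
V/II-2 ? I-1×I-2: vv|Vv
⇒ V over [I-1,I-2,II-1,II-2]: 3 consistent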